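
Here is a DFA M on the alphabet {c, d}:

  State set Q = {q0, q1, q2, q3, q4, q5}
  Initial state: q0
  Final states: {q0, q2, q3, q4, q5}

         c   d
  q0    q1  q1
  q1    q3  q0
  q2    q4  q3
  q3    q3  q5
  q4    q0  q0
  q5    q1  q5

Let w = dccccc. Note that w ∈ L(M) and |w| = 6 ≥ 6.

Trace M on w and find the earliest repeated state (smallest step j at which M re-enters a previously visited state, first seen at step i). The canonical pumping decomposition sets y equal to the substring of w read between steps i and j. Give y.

c

State sequence: q0 -d-> q1 -c-> q3 -c-> q3 -c-> q3 -c-> q3 -c-> q3
First repeat at step 3: q3 was already visited.

So i = 2, j = 3, giving x = w[0:2] = dc, y = w[2:3] = c, z = w[3:6] = ccc.
Check: |xy| = 3 ≤ 6 and |y| = 1 ≥ 1. Reading y takes M from q3 back to q3, so every xyⁱz is accepted.
Since M has 6 states, any run of length ≥ 6 visits 6+1 states, so by pigeonhole some state repeats within the first 6 steps — that repeat gives the pumpable loop.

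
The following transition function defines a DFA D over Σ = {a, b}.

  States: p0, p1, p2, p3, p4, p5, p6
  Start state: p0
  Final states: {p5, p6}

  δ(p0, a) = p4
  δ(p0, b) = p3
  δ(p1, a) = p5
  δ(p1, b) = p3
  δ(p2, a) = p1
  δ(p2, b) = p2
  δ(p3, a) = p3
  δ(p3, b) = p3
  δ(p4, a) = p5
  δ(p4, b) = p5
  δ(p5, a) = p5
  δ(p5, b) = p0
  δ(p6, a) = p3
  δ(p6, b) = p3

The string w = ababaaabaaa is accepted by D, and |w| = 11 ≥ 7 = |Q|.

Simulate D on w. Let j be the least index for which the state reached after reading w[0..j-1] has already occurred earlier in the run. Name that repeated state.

State sequence: p0 -a-> p4 -b-> p5 -a-> p5 -b-> p0 -a-> p4 -a-> p5 -a-> p5 -b-> p0 -a-> p4 -a-> p5 -a-> p5
First repeat at step 3: p5 was already visited.

The earliest repeat is at step j = 3: D is in p5, which it already visited at step i = 2.

p5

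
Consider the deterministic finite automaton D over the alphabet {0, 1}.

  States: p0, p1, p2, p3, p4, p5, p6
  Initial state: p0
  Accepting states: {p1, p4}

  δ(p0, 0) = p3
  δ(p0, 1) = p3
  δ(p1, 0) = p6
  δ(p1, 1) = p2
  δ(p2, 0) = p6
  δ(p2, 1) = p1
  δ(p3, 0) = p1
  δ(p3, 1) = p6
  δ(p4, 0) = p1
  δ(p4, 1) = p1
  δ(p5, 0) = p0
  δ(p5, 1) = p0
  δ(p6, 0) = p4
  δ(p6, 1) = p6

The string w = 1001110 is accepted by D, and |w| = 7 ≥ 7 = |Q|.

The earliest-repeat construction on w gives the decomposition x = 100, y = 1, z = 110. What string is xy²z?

10011110

xy^2z = 100·1·1·110 = 10011110.
Reading y = 1 takes D from p6 back to p6, so after x·y·y the machine is still in p6, and z then leads to the accepting state p4. Hence 10011110 ∈ L(D).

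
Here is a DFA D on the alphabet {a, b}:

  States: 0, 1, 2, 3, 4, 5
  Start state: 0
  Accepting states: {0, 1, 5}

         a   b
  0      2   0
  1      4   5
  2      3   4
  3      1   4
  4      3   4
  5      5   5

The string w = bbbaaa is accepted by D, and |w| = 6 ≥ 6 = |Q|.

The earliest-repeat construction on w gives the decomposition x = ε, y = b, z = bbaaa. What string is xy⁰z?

bbaaa

xy⁰z = xz = ε·bbaaa = bbaaa.
Reading y = b takes D from 0 back to 0, so after x the machine is still in 0, and z then leads to the accepting state 1. Hence bbaaa ∈ L(D).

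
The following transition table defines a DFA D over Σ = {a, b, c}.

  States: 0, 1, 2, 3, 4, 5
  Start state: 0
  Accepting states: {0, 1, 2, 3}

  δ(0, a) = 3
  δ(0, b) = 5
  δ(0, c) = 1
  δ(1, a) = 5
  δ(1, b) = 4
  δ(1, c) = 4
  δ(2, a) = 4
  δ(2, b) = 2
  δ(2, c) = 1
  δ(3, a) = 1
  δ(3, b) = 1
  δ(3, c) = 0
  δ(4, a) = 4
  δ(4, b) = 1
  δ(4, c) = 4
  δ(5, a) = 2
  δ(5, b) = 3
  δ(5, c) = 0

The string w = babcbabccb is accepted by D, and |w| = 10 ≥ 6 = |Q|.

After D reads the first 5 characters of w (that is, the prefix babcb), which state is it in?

4

Run of D on the first 5 characters of w = b a b c b:
  step 0: 0  (start)
  step 1: 5  (read b: 0→5)
  step 2: 2  (read a: 5→2)
  step 3: 2  (read b: 2→2)
  step 4: 1  (read c: 2→1)
  step 5: 4  (read b: 1→4)

After reading 5 characters, D is in state 4.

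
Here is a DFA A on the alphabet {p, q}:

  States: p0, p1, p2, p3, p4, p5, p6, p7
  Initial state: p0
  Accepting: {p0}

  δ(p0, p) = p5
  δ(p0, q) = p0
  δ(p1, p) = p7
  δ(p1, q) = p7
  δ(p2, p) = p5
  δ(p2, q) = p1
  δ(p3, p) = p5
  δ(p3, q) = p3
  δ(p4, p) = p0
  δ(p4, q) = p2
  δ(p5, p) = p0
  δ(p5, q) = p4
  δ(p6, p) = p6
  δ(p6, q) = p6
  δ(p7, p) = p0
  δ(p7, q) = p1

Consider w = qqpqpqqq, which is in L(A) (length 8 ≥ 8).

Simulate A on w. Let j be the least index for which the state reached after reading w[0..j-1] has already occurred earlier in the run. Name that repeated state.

p0

Run of A on w = q q p q p q q q:
  step 0: p0  (start)
  step 1: p0  (read q: p0→p0)   ← first repeat (p0 seen earlier)
  step 2: p0  (read q: p0→p0)
  step 3: p5  (read p: p0→p5)
  step 4: p4  (read q: p5→p4)
  step 5: p0  (read p: p4→p0)
  step 6: p0  (read q: p0→p0)
  step 7: p0  (read q: p0→p0)
  step 8: p0  (read q: p0→p0)

The earliest repeat is at step j = 1: A is in p0, which it already visited at step i = 0.
With |Q| = 8, pigeonhole forces a state repeat no later than step 8; the substring read between the first and second visits to that state can be pumped.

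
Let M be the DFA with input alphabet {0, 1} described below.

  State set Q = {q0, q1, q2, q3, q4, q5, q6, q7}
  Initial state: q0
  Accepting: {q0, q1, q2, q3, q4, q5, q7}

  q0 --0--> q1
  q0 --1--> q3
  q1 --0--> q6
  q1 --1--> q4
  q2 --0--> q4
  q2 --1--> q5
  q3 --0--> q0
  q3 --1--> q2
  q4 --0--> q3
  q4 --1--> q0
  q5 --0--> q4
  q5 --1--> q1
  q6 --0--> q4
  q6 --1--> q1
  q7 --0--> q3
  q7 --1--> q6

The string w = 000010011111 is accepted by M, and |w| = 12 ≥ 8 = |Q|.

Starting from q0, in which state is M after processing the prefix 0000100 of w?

Run of M on the first 7 characters of w = 0 0 0 0 1 0 0:
  step 0: q0  (start)
  step 1: q1  (read 0: q0→q1)
  step 2: q6  (read 0: q1→q6)
  step 3: q4  (read 0: q6→q4)
  step 4: q3  (read 0: q4→q3)
  step 5: q2  (read 1: q3→q2)
  step 6: q4  (read 0: q2→q4)
  step 7: q3  (read 0: q4→q3)

After reading 7 characters, M is in state q3.

q3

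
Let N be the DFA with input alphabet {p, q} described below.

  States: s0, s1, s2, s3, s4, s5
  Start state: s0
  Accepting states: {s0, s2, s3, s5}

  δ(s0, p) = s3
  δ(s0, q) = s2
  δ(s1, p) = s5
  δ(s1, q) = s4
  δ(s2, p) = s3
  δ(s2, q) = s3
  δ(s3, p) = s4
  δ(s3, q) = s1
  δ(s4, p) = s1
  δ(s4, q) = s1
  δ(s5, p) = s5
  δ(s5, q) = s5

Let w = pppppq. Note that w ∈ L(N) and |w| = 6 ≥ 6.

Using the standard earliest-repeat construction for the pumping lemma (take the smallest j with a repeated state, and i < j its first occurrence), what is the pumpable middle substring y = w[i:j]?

p

Run of N on w = p p p p p q:
  step 0: s0  (start)
  step 1: s3  (read p: s0→s3)
  step 2: s4  (read p: s3→s4)
  step 3: s1  (read p: s4→s1)
  step 4: s5  (read p: s1→s5)
  step 5: s5  (read p: s5→s5)   ← first repeat (s5 seen earlier)
  step 6: s5  (read q: s5→s5)

So i = 4, j = 5, giving x = w[0:4] = pppp, y = w[4:5] = p, z = w[5:6] = q.
Check: |xy| = 5 ≤ 6 and |y| = 1 ≥ 1. Reading y takes N from s5 back to s5, so every xyⁱz is accepted.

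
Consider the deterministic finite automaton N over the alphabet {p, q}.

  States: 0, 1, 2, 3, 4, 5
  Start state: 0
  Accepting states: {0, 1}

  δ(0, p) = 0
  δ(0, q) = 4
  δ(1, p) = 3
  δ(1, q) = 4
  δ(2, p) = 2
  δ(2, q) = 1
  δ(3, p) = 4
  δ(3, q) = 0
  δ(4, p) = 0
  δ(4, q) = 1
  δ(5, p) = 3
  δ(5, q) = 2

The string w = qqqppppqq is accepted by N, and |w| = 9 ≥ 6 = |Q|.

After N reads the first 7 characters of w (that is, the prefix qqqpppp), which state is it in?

0

State sequence: 0 -q-> 4 -q-> 1 -q-> 4 -p-> 0 -p-> 0 -p-> 0 -p-> 0

After reading 7 characters, N is in state 0.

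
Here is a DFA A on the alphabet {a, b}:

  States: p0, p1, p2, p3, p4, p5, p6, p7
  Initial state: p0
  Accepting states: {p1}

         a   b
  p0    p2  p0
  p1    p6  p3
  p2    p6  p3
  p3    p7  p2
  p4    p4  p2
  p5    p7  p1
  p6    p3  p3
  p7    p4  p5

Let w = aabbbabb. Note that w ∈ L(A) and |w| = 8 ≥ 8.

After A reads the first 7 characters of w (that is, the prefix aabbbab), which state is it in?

Run of A on the first 7 characters of w = a a b b b a b:
  step 0: p0  (start)
  step 1: p2  (read a: p0→p2)
  step 2: p6  (read a: p2→p6)
  step 3: p3  (read b: p6→p3)
  step 4: p2  (read b: p3→p2)
  step 5: p3  (read b: p2→p3)
  step 6: p7  (read a: p3→p7)
  step 7: p5  (read b: p7→p5)

After reading 7 characters, A is in state p5.

p5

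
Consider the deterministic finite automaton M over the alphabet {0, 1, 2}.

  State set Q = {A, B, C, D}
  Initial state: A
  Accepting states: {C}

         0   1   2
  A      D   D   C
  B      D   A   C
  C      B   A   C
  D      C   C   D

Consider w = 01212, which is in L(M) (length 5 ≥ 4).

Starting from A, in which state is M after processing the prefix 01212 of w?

C

Run of M on the first 5 characters of w = 0 1 2 1 2:
  step 0: A  (start)
  step 1: D  (read 0: A→D)
  step 2: C  (read 1: D→C)
  step 3: C  (read 2: C→C)
  step 4: A  (read 1: C→A)
  step 5: C  (read 2: A→C)

After reading 5 characters, M is in state C.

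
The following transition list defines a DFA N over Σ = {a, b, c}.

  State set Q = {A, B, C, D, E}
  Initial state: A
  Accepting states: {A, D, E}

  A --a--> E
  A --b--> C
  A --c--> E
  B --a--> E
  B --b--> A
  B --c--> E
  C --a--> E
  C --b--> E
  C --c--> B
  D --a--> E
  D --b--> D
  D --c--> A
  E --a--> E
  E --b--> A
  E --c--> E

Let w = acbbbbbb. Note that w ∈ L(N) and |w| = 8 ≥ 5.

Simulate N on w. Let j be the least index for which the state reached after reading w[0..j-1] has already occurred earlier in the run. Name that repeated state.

E

Run of N on w = a c b b b b b b:
  step 0: A  (start)
  step 1: E  (read a: A→E)
  step 2: E  (read c: E→E)   ← first repeat (E seen earlier)
  step 3: A  (read b: E→A)
  step 4: C  (read b: A→C)
  step 5: E  (read b: C→E)
  step 6: A  (read b: E→A)
  step 7: C  (read b: A→C)
  step 8: E  (read b: C→E)

The earliest repeat is at step j = 2: N is in E, which it already visited at step i = 1.
The DFA has 5 states, so the proof of the pumping lemma guarantees a repeated state among the first 5+1 visited; the segment between the two visits is the pumpable y.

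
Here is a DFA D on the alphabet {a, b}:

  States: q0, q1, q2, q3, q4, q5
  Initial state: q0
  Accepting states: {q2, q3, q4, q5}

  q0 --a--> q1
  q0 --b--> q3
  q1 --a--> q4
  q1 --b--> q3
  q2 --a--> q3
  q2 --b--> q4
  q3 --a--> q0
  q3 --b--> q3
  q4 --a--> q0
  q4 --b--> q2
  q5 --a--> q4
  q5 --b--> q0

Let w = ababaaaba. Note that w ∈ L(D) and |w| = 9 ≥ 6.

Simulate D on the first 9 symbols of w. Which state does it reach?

State sequence: q0 -a-> q1 -b-> q3 -a-> q0 -b-> q3 -a-> q0 -a-> q1 -a-> q4 -b-> q2 -a-> q3

After reading 9 characters, D is in state q3.
(This kind of state-tracing is the core of the pumping-lemma construction: with 6 states, pigeonhole forces a repeat within the first 6 steps.)

q3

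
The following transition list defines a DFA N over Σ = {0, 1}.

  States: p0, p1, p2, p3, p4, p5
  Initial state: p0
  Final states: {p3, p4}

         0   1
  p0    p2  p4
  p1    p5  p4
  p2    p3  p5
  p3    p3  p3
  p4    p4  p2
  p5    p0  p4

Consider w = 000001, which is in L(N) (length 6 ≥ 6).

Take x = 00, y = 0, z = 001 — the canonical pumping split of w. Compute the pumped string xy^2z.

xy^2z = 00·0·0·001 = 0000001.
Reading y = 0 takes N from p3 back to p3, so after x·y·y the machine is still in p3, and z then leads to the accepting state p3. Hence 0000001 ∈ L(N).

0000001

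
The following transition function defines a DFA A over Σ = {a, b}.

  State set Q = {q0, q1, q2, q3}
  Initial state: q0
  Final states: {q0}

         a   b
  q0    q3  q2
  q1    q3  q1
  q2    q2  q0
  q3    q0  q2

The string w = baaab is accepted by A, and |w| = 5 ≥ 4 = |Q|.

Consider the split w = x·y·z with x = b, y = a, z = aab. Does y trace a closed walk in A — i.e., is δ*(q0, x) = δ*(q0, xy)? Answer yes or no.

yes

State sequence: q0 -b-> q2 -a-> q2

After x (step 1): q2. After xy (step 2): q2.
They match, so y = a drives A around a cycle from q2 back to itself; pumping y any number of times keeps A in q2 before reading z, and xyⁱz ∈ L(A) for every i ≥ 0.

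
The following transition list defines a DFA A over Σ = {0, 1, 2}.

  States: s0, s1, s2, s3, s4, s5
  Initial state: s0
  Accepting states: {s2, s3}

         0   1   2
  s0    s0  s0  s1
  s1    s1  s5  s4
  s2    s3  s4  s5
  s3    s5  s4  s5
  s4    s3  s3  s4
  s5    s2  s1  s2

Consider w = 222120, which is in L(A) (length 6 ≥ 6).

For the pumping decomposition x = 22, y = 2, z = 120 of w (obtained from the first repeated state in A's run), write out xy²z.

xy^2z = 22·2·2·120 = 2222120.
Reading y = 2 takes A from s4 back to s4, so after x·y·y the machine is still in s4, and z then leads to the accepting state s2. Hence 2222120 ∈ L(A).

2222120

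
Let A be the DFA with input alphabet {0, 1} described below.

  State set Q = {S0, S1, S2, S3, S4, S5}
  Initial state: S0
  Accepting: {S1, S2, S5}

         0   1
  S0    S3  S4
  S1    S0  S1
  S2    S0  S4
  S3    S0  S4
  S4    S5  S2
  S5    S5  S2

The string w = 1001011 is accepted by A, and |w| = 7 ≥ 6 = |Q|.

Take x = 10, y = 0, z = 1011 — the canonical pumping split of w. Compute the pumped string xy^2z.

xy^2z = 10·0·0·1011 = 10001011.
Reading y = 0 takes A from S5 back to S5, so after x·y·y the machine is still in S5, and z then leads to the accepting state S2. Hence 10001011 ∈ L(A).

10001011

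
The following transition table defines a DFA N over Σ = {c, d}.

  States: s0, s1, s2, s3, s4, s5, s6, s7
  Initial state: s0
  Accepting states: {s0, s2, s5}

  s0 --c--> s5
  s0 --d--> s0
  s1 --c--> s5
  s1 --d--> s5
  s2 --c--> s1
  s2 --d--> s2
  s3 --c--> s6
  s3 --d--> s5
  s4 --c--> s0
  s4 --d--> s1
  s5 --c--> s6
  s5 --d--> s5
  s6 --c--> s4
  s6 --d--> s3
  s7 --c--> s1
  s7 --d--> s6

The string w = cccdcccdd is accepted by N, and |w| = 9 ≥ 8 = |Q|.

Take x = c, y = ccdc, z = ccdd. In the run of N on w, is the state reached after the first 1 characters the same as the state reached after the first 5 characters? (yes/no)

yes

State sequence: s0 -c-> s5 -c-> s6 -c-> s4 -d-> s1 -c-> s5

After x (step 1): s5. After xy (step 5): s5.
They match, so y = ccdc drives N around a cycle from s5 back to itself; pumping y any number of times keeps N in s5 before reading z, and xyⁱz ∈ L(N) for every i ≥ 0.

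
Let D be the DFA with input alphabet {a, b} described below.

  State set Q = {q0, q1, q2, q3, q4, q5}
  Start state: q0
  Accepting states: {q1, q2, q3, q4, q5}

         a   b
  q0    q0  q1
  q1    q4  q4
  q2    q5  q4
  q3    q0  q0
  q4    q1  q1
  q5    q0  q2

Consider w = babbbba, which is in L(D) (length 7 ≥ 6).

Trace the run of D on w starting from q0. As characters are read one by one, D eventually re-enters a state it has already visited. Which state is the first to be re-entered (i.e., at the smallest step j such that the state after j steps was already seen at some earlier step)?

q1

State sequence: q0 -b-> q1 -a-> q4 -b-> q1 -b-> q4 -b-> q1 -b-> q4 -a-> q1
First repeat at step 3: q1 was already visited.

The earliest repeat is at step j = 3: D is in q1, which it already visited at step i = 1.
Since D has 6 states, any run of length ≥ 6 visits 6+1 states, so by pigeonhole some state repeats within the first 6 steps — that repeat gives the pumpable loop.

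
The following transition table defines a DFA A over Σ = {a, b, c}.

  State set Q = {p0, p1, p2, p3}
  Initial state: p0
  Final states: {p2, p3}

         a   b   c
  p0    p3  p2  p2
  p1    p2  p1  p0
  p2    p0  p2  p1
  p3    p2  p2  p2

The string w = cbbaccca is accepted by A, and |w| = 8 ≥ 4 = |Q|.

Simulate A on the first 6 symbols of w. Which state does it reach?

p1

State sequence: p0 -c-> p2 -b-> p2 -b-> p2 -a-> p0 -c-> p2 -c-> p1

After reading 6 characters, A is in state p1.
(This kind of state-tracing is the core of the pumping-lemma construction: with 4 states, pigeonhole forces a repeat within the first 4 steps.)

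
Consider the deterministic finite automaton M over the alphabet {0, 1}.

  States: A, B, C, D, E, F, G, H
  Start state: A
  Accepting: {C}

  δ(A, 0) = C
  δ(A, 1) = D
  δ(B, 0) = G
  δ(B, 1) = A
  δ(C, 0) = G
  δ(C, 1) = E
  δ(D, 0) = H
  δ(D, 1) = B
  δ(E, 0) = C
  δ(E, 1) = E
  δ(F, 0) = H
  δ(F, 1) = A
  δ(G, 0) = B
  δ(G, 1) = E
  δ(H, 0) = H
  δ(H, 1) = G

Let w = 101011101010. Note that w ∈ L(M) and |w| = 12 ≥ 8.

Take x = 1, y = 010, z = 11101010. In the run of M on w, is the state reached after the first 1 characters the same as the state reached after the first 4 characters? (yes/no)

State sequence: A -1-> D -0-> H -1-> G -0-> B

After x (step 1): D. After xy (step 4): B.
They differ (D ≠ B), so y is not a cycle from the state after x; this split is not the one the pumping-lemma construction produces, and pumping y need not keep the string in L(M).

no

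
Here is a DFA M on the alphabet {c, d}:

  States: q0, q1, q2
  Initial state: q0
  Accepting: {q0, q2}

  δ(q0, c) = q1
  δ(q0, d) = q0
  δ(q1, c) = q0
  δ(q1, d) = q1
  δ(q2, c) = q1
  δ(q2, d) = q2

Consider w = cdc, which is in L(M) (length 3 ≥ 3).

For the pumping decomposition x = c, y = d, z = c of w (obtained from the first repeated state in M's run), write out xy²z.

cddc

xy^2z = c·d·d·c = cddc.
Reading y = d takes M from q1 back to q1, so after x·y·y the machine is still in q1, and z then leads to the accepting state q0. Hence cddc ∈ L(M).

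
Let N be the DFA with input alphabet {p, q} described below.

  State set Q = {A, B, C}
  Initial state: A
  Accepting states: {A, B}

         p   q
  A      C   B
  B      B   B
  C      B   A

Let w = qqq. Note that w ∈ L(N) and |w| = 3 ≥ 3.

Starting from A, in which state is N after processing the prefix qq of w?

B

Run of N on the first 2 characters of w = q q:
  step 0: A  (start)
  step 1: B  (read q: A→B)
  step 2: B  (read q: B→B)

After reading 2 characters, N is in state B.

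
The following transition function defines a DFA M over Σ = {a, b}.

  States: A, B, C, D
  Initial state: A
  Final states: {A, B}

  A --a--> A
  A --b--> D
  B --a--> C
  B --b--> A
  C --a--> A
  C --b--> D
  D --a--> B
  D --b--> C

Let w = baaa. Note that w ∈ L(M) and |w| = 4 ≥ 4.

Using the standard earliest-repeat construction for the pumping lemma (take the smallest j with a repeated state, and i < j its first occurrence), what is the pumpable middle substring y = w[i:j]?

State sequence: A -b-> D -a-> B -a-> C -a-> A
First repeat at step 4: A was already visited.

So i = 0, j = 4, giving x = w[0:0] = ε, y = w[0:4] = baaa, z = w[4:4] = ε.
Check: |xy| = 4 ≤ 4 and |y| = 4 ≥ 1. Reading y takes M from A back to A, so every xyⁱz is accepted.
The DFA has 4 states, so the proof of the pumping lemma guarantees a repeated state among the first 4+1 visited; the segment between the two visits is the pumpable y.

baaa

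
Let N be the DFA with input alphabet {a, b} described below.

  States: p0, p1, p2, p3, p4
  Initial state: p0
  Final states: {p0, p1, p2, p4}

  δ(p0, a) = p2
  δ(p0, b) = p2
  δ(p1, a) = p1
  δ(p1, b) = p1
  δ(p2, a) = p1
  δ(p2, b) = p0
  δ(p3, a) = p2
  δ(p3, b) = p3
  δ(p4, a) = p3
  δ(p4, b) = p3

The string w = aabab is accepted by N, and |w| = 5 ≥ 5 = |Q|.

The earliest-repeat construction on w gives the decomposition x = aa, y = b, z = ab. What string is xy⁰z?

aaab

xy⁰z = xz = aa·ab = aaab.
Reading y = b takes N from p1 back to p1, so after x the machine is still in p1, and z then leads to the accepting state p1. Hence aaab ∈ L(N).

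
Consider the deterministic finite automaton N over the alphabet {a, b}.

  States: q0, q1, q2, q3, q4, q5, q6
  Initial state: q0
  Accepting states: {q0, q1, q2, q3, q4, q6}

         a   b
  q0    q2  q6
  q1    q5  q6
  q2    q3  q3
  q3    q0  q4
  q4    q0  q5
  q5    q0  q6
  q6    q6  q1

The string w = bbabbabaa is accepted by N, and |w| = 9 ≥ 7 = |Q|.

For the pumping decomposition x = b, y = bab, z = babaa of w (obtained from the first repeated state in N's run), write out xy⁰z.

bbabaa

xy⁰z = xz = b·babaa = bbabaa.
Reading y = bab takes N from q6 back to q6, so after x the machine is still in q6, and z then leads to the accepting state q6. Hence bbabaa ∈ L(N).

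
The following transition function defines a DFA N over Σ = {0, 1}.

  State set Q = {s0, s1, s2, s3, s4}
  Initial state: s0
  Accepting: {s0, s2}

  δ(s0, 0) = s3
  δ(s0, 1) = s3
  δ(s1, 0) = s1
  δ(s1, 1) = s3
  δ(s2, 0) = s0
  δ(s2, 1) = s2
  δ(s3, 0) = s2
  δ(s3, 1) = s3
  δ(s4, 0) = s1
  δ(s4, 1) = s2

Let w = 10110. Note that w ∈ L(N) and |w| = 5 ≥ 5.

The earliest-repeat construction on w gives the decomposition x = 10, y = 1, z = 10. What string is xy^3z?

xy^3z = 10·1·1·1·10 = 1011110.
Reading y = 1 takes N from s2 back to s2, so after x·y·y·y the machine is still in s2, and z then leads to the accepting state s0. Hence 1011110 ∈ L(N).

1011110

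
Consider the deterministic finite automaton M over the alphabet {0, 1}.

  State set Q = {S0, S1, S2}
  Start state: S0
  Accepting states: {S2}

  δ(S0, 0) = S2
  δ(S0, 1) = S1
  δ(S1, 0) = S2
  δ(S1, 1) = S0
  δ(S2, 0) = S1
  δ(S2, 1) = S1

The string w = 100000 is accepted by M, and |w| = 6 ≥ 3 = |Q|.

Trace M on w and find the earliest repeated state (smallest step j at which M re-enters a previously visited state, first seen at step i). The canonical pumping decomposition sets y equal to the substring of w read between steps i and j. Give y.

Run of M on w = 1 0 0 0 0 0:
  step 0: S0  (start)
  step 1: S1  (read 1: S0→S1)
  step 2: S2  (read 0: S1→S2)
  step 3: S1  (read 0: S2→S1)   ← first repeat (S1 seen earlier)
  step 4: S2  (read 0: S1→S2)
  step 5: S1  (read 0: S2→S1)
  step 6: S2  (read 0: S1→S2)

So i = 1, j = 3, giving x = w[0:1] = 1, y = w[1:3] = 00, z = w[3:6] = 000.
Check: |xy| = 3 ≤ 3 and |y| = 2 ≥ 1. Reading y takes M from S1 back to S1, so every xyⁱz is accepted.

00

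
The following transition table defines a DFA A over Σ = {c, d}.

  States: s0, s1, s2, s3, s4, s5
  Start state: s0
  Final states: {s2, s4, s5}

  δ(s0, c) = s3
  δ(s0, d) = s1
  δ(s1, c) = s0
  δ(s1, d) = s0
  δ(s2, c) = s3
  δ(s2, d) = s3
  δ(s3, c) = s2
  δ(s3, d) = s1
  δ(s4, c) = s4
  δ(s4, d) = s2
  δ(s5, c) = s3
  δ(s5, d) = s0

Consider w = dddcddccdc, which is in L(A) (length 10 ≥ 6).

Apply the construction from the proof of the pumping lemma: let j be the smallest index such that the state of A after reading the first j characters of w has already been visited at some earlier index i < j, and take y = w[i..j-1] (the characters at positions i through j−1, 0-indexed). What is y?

Run of A on w = d d d c d d c c d c:
  step 0: s0  (start)
  step 1: s1  (read d: s0→s1)
  step 2: s0  (read d: s1→s0)   ← first repeat (s0 seen earlier)
  step 3: s1  (read d: s0→s1)
  step 4: s0  (read c: s1→s0)
  step 5: s1  (read d: s0→s1)
  step 6: s0  (read d: s1→s0)
  step 7: s3  (read c: s0→s3)
  step 8: s2  (read c: s3→s2)
  step 9: s3  (read d: s2→s3)
  step 10: s2  (read c: s3→s2)

So i = 0, j = 2, giving x = w[0:0] = ε, y = w[0:2] = dd, z = w[2:10] = dcddccdc.
Check: |xy| = 2 ≤ 6 and |y| = 2 ≥ 1. Reading y takes A from s0 back to s0, so every xyⁱz is accepted.
Pumping length from the standard proof: p = 6 (the number of states). The repeated state found above gives |xy| = j ≤ 6 and |y| = j − i ≥ 1.

dd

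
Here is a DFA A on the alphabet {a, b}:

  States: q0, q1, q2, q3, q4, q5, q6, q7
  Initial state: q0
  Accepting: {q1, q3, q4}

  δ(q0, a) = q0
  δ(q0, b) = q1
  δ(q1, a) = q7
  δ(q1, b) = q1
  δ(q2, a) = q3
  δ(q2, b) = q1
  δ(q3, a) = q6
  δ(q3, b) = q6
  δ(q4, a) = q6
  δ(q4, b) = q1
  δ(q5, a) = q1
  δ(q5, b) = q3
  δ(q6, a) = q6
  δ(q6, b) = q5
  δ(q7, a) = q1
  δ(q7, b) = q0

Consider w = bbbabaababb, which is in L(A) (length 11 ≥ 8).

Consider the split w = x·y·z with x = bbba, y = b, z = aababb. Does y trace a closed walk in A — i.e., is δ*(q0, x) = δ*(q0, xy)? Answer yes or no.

Run of A on the first 5 characters of w = b b b a b:
  step 0: q0  (start)
  step 1: q1  (read b: q0→q1)
  step 2: q1  (read b: q1→q1)
  step 3: q1  (read b: q1→q1)
  step 4: q7  (read a: q1→q7)
  step 5: q0  (read b: q7→q0)

After x (step 4): q7. After xy (step 5): q0.
They differ (q7 ≠ q0), so y is not a cycle from the state after x; this split is not the one the pumping-lemma construction produces, and pumping y need not keep the string in L(A).

no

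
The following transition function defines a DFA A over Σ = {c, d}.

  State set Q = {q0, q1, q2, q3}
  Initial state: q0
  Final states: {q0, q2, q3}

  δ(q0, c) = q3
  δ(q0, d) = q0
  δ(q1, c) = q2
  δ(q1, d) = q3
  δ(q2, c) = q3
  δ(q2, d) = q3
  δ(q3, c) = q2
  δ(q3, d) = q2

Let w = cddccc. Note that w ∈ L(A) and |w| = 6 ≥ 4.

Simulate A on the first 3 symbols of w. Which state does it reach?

q3

State sequence: q0 -c-> q3 -d-> q2 -d-> q3

After reading 3 characters, A is in state q3.
(This kind of state-tracing is the core of the pumping-lemma construction: with 4 states, pigeonhole forces a repeat within the first 4 steps.)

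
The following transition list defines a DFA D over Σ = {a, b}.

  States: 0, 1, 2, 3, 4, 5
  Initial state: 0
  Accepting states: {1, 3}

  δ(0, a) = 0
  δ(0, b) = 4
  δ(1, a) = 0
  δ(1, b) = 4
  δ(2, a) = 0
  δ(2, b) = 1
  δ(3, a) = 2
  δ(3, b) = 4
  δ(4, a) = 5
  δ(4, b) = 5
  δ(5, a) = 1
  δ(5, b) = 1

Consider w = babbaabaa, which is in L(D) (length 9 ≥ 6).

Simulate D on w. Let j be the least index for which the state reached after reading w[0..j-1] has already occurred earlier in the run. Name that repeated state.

Run of D on w = b a b b a a b a a:
  step 0: 0  (start)
  step 1: 4  (read b: 0→4)
  step 2: 5  (read a: 4→5)
  step 3: 1  (read b: 5→1)
  step 4: 4  (read b: 1→4)   ← first repeat (4 seen earlier)
  step 5: 5  (read a: 4→5)
  step 6: 1  (read a: 5→1)
  step 7: 4  (read b: 1→4)
  step 8: 5  (read a: 4→5)
  step 9: 1  (read a: 5→1)

The earliest repeat is at step j = 4: D is in 4, which it already visited at step i = 1.

4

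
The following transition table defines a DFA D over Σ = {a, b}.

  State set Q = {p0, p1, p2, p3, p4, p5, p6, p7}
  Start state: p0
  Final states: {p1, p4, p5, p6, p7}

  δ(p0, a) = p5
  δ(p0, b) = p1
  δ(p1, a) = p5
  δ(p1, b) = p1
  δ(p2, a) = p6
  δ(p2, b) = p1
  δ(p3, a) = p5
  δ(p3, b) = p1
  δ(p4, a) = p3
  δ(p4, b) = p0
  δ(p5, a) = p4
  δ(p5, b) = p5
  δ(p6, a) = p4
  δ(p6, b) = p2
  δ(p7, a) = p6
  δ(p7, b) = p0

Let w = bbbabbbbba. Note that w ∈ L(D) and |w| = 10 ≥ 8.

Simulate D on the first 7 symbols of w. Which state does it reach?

State sequence: p0 -b-> p1 -b-> p1 -b-> p1 -a-> p5 -b-> p5 -b-> p5 -b-> p5

After reading 7 characters, D is in state p5.

p5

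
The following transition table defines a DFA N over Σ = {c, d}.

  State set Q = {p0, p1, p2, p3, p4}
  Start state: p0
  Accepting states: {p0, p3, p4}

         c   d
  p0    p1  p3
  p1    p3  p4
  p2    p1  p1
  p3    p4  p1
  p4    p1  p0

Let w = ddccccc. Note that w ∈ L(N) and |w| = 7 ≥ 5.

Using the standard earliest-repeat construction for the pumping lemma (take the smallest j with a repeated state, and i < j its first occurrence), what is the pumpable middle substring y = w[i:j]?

Run of N on w = d d c c c c c:
  step 0: p0  (start)
  step 1: p3  (read d: p0→p3)
  step 2: p1  (read d: p3→p1)
  step 3: p3  (read c: p1→p3)   ← first repeat (p3 seen earlier)
  step 4: p4  (read c: p3→p4)
  step 5: p1  (read c: p4→p1)
  step 6: p3  (read c: p1→p3)
  step 7: p4  (read c: p3→p4)

So i = 1, j = 3, giving x = w[0:1] = d, y = w[1:3] = dc, z = w[3:7] = cccc.
Check: |xy| = 3 ≤ 5 and |y| = 2 ≥ 1. Reading y takes N from p3 back to p3, so every xyⁱz is accepted.

dc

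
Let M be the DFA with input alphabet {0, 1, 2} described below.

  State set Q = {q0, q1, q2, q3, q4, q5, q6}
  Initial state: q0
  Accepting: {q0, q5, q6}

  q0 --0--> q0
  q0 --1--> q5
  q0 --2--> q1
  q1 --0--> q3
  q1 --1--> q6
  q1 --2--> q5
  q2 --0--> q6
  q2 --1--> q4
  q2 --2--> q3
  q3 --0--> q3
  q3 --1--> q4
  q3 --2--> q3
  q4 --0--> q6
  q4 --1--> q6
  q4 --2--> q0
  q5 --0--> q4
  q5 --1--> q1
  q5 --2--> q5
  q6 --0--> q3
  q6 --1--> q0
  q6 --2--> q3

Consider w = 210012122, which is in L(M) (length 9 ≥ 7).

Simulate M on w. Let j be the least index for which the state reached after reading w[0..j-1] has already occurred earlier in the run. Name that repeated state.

State sequence: q0 -2-> q1 -1-> q6 -0-> q3 -0-> q3 -1-> q4 -2-> q0 -1-> q5 -2-> q5 -2-> q5
First repeat at step 4: q3 was already visited.

The earliest repeat is at step j = 4: M is in q3, which it already visited at step i = 3.
Since M has 7 states, any run of length ≥ 7 visits 7+1 states, so by pigeonhole some state repeats within the first 7 steps — that repeat gives the pumpable loop.

q3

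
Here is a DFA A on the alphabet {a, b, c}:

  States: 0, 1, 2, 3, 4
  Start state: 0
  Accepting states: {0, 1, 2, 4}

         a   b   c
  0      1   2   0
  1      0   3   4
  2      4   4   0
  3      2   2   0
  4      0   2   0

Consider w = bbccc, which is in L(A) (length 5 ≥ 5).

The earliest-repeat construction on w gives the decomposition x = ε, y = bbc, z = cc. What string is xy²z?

xy^2z = ε·bbc·bbc·cc = bbcbbccc.
Reading y = bbc takes A from 0 back to 0, so after x·y·y the machine is still in 0, and z then leads to the accepting state 0. Hence bbcbbccc ∈ L(A).

bbcbbccc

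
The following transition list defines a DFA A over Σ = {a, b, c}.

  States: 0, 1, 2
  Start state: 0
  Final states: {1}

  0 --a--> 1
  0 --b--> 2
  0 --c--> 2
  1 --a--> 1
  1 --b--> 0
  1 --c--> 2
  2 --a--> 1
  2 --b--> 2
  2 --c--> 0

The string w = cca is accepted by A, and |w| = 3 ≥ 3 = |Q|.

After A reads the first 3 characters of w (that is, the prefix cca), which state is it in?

State sequence: 0 -c-> 2 -c-> 0 -a-> 1

After reading 3 characters, A is in state 1.

1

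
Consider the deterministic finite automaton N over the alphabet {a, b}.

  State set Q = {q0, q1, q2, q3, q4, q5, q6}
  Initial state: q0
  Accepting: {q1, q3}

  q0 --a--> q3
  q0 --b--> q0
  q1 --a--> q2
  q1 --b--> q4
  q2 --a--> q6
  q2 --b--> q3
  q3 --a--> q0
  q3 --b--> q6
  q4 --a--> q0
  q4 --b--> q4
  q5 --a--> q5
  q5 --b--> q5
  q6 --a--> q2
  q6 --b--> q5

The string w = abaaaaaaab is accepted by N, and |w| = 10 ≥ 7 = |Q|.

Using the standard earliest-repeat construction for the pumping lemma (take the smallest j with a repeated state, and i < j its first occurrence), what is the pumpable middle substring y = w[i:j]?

aa

State sequence: q0 -a-> q3 -b-> q6 -a-> q2 -a-> q6 -a-> q2 -a-> q6 -a-> q2 -a-> q6 -a-> q2 -b-> q3
First repeat at step 4: q6 was already visited.

So i = 2, j = 4, giving x = w[0:2] = ab, y = w[2:4] = aa, z = w[4:10] = aaaaab.
Check: |xy| = 4 ≤ 7 and |y| = 2 ≥ 1. Reading y takes N from q6 back to q6, so every xyⁱz is accepted.
Pumping length from the standard proof: p = 7 (the number of states). The repeated state found above gives |xy| = j ≤ 7 and |y| = j − i ≥ 1.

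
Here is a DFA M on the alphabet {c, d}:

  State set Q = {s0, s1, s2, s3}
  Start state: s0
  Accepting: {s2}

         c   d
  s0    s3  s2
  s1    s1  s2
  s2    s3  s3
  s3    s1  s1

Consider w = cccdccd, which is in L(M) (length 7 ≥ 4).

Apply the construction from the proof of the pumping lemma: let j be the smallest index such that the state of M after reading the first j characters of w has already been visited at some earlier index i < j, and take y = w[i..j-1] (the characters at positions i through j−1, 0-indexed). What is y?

c

State sequence: s0 -c-> s3 -c-> s1 -c-> s1 -d-> s2 -c-> s3 -c-> s1 -d-> s2
First repeat at step 3: s1 was already visited.

So i = 2, j = 3, giving x = w[0:2] = cc, y = w[2:3] = c, z = w[3:7] = dccd.
Check: |xy| = 3 ≤ 4 and |y| = 1 ≥ 1. Reading y takes M from s1 back to s1, so every xyⁱz is accepted.
Pumping length from the standard proof: p = 4 (the number of states). The repeated state found above gives |xy| = j ≤ 4 and |y| = j − i ≥ 1.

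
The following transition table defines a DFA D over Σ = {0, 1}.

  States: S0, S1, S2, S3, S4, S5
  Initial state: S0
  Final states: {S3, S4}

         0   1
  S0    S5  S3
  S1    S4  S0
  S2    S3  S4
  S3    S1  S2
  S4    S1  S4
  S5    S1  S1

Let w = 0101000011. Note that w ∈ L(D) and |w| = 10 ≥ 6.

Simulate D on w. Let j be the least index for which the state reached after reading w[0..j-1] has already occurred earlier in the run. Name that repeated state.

S4

Run of D on w = 0 1 0 1 0 0 0 0 1 1:
  step 0: S0  (start)
  step 1: S5  (read 0: S0→S5)
  step 2: S1  (read 1: S5→S1)
  step 3: S4  (read 0: S1→S4)
  step 4: S4  (read 1: S4→S4)   ← first repeat (S4 seen earlier)
  step 5: S1  (read 0: S4→S1)
  step 6: S4  (read 0: S1→S4)
  step 7: S1  (read 0: S4→S1)
  step 8: S4  (read 0: S1→S4)
  step 9: S4  (read 1: S4→S4)
  step 10: S4  (read 1: S4→S4)

The earliest repeat is at step j = 4: D is in S4, which it already visited at step i = 3.
Pumping length from the standard proof: p = 6 (the number of states). The repeated state found above gives |xy| = j ≤ 6 and |y| = j − i ≥ 1.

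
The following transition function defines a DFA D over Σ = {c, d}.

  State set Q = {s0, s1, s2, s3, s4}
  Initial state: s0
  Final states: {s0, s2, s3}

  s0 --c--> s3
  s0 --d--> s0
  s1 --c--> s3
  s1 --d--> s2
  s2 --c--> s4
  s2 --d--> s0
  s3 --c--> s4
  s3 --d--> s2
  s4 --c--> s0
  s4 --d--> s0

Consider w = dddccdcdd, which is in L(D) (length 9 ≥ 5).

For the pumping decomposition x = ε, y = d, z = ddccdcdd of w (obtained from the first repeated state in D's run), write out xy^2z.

ddddccdcdd

xy^2z = ε·d·d·ddccdcdd = ddddccdcdd.
Reading y = d takes D from s0 back to s0, so after x·y·y the machine is still in s0, and z then leads to the accepting state s0. Hence ddddccdcdd ∈ L(D).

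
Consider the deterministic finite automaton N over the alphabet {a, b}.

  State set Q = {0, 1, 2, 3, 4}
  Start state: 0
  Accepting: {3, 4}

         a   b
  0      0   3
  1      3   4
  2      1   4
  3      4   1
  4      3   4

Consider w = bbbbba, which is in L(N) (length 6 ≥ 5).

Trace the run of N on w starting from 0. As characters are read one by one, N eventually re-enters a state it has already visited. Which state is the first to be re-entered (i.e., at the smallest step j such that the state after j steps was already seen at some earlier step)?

4

Run of N on w = b b b b b a:
  step 0: 0  (start)
  step 1: 3  (read b: 0→3)
  step 2: 1  (read b: 3→1)
  step 3: 4  (read b: 1→4)
  step 4: 4  (read b: 4→4)   ← first repeat (4 seen earlier)
  step 5: 4  (read b: 4→4)
  step 6: 3  (read a: 4→3)

The earliest repeat is at step j = 4: N is in 4, which it already visited at step i = 3.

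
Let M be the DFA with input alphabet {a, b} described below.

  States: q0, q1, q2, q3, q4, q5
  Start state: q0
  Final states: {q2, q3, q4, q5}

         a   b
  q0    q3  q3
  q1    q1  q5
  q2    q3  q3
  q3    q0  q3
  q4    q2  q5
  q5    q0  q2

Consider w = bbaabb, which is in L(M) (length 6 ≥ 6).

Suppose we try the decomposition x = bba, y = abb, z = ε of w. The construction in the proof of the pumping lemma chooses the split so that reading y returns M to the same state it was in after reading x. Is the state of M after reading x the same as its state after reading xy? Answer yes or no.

Run of M on the first 6 characters of w = b b a a b b:
  step 0: q0  (start)
  step 1: q3  (read b: q0→q3)
  step 2: q3  (read b: q3→q3)
  step 3: q0  (read a: q3→q0)
  step 4: q3  (read a: q0→q3)
  step 5: q3  (read b: q3→q3)
  step 6: q3  (read b: q3→q3)

After x (step 3): q0. After xy (step 6): q3.
They differ (q0 ≠ q3), so y is not a cycle from the state after x; this split is not the one the pumping-lemma construction produces, and pumping y need not keep the string in L(M).

no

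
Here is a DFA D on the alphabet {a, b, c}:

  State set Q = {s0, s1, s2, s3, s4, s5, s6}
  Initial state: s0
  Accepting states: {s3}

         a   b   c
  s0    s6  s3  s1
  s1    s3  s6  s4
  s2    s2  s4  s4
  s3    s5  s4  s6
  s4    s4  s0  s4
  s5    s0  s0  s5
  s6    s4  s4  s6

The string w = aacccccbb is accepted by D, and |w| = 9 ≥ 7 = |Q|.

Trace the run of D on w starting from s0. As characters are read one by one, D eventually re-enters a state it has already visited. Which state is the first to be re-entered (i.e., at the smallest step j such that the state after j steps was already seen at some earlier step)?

State sequence: s0 -a-> s6 -a-> s4 -c-> s4 -c-> s4 -c-> s4 -c-> s4 -c-> s4 -b-> s0 -b-> s3
First repeat at step 3: s4 was already visited.

The earliest repeat is at step j = 3: D is in s4, which it already visited at step i = 2.
With |Q| = 7, pigeonhole forces a state repeat no later than step 7; the substring read between the first and second visits to that state can be pumped.

s4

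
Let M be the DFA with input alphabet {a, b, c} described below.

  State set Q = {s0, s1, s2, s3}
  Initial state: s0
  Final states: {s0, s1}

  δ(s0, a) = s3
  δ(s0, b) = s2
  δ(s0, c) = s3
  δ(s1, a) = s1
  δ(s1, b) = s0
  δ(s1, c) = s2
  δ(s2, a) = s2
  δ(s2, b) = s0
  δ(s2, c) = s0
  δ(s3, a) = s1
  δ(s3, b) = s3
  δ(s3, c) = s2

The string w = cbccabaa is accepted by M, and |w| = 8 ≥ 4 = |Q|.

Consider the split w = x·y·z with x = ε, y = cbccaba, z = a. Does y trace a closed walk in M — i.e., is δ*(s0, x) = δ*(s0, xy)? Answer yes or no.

Run of M on the first 7 characters of w = c b c c a b a:
  step 0: s0  (start)
  step 1: s3  (read c: s0→s3)
  step 2: s3  (read b: s3→s3)
  step 3: s2  (read c: s3→s2)
  step 4: s0  (read c: s2→s0)
  step 5: s3  (read a: s0→s3)
  step 6: s3  (read b: s3→s3)
  step 7: s1  (read a: s3→s1)

After x (step 0): s0. After xy (step 7): s1.
They differ (s0 ≠ s1), so y is not a cycle from the state after x; this split is not the one the pumping-lemma construction produces, and pumping y need not keep the string in L(M).

no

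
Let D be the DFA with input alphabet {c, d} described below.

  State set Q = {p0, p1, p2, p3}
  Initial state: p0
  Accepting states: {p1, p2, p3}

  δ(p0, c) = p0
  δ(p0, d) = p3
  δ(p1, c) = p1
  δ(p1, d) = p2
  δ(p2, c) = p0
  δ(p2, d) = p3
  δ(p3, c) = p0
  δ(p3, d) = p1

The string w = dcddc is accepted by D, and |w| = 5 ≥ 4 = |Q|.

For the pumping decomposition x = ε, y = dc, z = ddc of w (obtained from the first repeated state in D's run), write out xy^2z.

dcdcddc

xy^2z = ε·dc·dc·ddc = dcdcddc.
Reading y = dc takes D from p0 back to p0, so after x·y·y the machine is still in p0, and z then leads to the accepting state p1. Hence dcdcddc ∈ L(D).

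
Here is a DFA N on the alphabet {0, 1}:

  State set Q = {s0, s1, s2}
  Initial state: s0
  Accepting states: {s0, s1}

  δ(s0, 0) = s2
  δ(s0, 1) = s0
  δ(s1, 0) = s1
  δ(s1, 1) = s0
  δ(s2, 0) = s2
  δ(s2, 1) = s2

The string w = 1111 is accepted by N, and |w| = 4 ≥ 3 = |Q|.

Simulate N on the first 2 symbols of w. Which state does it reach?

Run of N on the first 2 characters of w = 1 1:
  step 0: s0  (start)
  step 1: s0  (read 1: s0→s0)
  step 2: s0  (read 1: s0→s0)

After reading 2 characters, N is in state s0.
(This kind of state-tracing is the core of the pumping-lemma construction: with 3 states, pigeonhole forces a repeat within the first 3 steps.)

s0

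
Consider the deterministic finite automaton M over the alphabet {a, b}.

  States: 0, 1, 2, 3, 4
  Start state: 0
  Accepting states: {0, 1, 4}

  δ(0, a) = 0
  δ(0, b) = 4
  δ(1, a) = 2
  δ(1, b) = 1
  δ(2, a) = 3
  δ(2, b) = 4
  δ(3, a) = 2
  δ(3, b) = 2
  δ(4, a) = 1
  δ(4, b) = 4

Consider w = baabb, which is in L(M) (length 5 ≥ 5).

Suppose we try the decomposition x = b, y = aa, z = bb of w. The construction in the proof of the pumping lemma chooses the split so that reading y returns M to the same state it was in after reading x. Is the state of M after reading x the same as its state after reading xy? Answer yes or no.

Run of M on the first 3 characters of w = b a a:
  step 0: 0  (start)
  step 1: 4  (read b: 0→4)
  step 2: 1  (read a: 4→1)
  step 3: 2  (read a: 1→2)

After x (step 1): 4. After xy (step 3): 2.
They differ (4 ≠ 2), so y is not a cycle from the state after x; this split is not the one the pumping-lemma construction produces, and pumping y need not keep the string in L(M).

no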